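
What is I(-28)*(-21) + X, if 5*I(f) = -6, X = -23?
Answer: 11/5 ≈ 2.2000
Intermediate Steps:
I(f) = -6/5 (I(f) = (⅕)*(-6) = -6/5)
I(-28)*(-21) + X = -6/5*(-21) - 23 = 126/5 - 23 = 11/5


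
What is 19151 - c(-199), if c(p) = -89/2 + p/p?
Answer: 38389/2 ≈ 19195.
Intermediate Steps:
c(p) = -87/2 (c(p) = -89*1/2 + 1 = -89/2 + 1 = -87/2)
19151 - c(-199) = 19151 - 1*(-87/2) = 19151 + 87/2 = 38389/2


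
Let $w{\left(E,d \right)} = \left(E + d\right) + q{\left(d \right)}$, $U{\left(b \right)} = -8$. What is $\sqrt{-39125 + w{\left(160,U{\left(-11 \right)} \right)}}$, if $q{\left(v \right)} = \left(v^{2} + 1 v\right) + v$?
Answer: $15 i \sqrt{173} \approx 197.29 i$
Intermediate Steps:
$q{\left(v \right)} = v^{2} + 2 v$ ($q{\left(v \right)} = \left(v^{2} + v\right) + v = \left(v + v^{2}\right) + v = v^{2} + 2 v$)
$w{\left(E,d \right)} = E + d + d \left(2 + d\right)$ ($w{\left(E,d \right)} = \left(E + d\right) + d \left(2 + d\right) = E + d + d \left(2 + d\right)$)
$\sqrt{-39125 + w{\left(160,U{\left(-11 \right)} \right)}} = \sqrt{-39125 - \left(-152 + 8 \left(2 - 8\right)\right)} = \sqrt{-39125 - -200} = \sqrt{-39125 + \left(160 - 8 + 48\right)} = \sqrt{-39125 + 200} = \sqrt{-38925} = 15 i \sqrt{173}$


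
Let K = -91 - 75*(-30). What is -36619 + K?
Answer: -34460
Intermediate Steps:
K = 2159 (K = -91 + 2250 = 2159)
-36619 + K = -36619 + 2159 = -34460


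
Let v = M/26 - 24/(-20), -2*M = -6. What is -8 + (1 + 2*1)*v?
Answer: -527/130 ≈ -4.0538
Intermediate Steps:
M = 3 (M = -1/2*(-6) = 3)
v = 171/130 (v = 3/26 - 24/(-20) = 3*(1/26) - 24*(-1/20) = 3/26 + 6/5 = 171/130 ≈ 1.3154)
-8 + (1 + 2*1)*v = -8 + (1 + 2*1)*(171/130) = -8 + (1 + 2)*(171/130) = -8 + 3*(171/130) = -8 + 513/130 = -527/130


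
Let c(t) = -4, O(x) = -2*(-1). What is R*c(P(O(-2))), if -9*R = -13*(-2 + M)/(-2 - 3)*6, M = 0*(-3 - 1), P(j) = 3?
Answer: -208/15 ≈ -13.867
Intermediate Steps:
O(x) = 2
M = 0 (M = 0*(-4) = 0)
R = 52/15 (R = -(-13*(-2 + 0)/(-2 - 3))*6/9 = -(-(-26)/(-5))*6/9 = -(-(-26)*(-1)/5)*6/9 = -(-13*2/5)*6/9 = -(-26)*6/45 = -1/9*(-156/5) = 52/15 ≈ 3.4667)
R*c(P(O(-2))) = (52/15)*(-4) = -208/15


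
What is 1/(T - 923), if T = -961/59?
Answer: -59/55418 ≈ -0.0010646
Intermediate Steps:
T = -961/59 (T = -961*1/59 = -961/59 ≈ -16.288)
1/(T - 923) = 1/(-961/59 - 923) = 1/(-55418/59) = -59/55418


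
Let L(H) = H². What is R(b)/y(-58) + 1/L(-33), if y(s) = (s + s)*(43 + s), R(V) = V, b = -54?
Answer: -9511/315810 ≈ -0.030116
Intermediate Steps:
y(s) = 2*s*(43 + s) (y(s) = (2*s)*(43 + s) = 2*s*(43 + s))
R(b)/y(-58) + 1/L(-33) = -54*(-1/(116*(43 - 58))) + 1/((-33)²) = -54/(2*(-58)*(-15)) + 1/1089 = -54/1740 + 1/1089 = -54*1/1740 + 1/1089 = -9/290 + 1/1089 = -9511/315810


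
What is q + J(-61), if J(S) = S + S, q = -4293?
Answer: -4415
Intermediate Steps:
J(S) = 2*S
q + J(-61) = -4293 + 2*(-61) = -4293 - 122 = -4415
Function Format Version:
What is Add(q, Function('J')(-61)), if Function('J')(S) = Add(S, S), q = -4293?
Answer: -4415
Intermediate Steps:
Function('J')(S) = Mul(2, S)
Add(q, Function('J')(-61)) = Add(-4293, Mul(2, -61)) = Add(-4293, -122) = -4415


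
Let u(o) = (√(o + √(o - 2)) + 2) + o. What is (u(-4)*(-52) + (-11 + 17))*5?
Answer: 550 - 260*√(-4 + I*√6) ≈ 397.24 - 541.97*I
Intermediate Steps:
u(o) = 2 + o + √(o + √(-2 + o)) (u(o) = (√(o + √(-2 + o)) + 2) + o = (2 + √(o + √(-2 + o))) + o = 2 + o + √(o + √(-2 + o)))
(u(-4)*(-52) + (-11 + 17))*5 = ((2 - 4 + √(-4 + √(-2 - 4)))*(-52) + (-11 + 17))*5 = ((2 - 4 + √(-4 + √(-6)))*(-52) + 6)*5 = ((2 - 4 + √(-4 + I*√6))*(-52) + 6)*5 = ((-2 + √(-4 + I*√6))*(-52) + 6)*5 = ((104 - 52*√(-4 + I*√6)) + 6)*5 = (110 - 52*√(-4 + I*√6))*5 = 550 - 260*√(-4 + I*√6)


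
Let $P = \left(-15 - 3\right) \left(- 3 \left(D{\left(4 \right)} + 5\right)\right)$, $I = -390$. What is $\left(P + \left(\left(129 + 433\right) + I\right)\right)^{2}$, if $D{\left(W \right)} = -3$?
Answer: $78400$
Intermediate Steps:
$P = 108$ ($P = \left(-15 - 3\right) \left(- 3 \left(-3 + 5\right)\right) = - 18 \left(\left(-3\right) 2\right) = \left(-18\right) \left(-6\right) = 108$)
$\left(P + \left(\left(129 + 433\right) + I\right)\right)^{2} = \left(108 + \left(\left(129 + 433\right) - 390\right)\right)^{2} = \left(108 + \left(562 - 390\right)\right)^{2} = \left(108 + 172\right)^{2} = 280^{2} = 78400$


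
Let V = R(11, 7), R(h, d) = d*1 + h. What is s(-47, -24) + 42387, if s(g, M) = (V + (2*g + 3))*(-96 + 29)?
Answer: 47278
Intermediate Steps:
R(h, d) = d + h
V = 18 (V = 7 + 11 = 18)
s(g, M) = -1407 - 134*g (s(g, M) = (18 + (2*g + 3))*(-96 + 29) = (18 + (3 + 2*g))*(-67) = (21 + 2*g)*(-67) = -1407 - 134*g)
s(-47, -24) + 42387 = (-1407 - 134*(-47)) + 42387 = (-1407 + 6298) + 42387 = 4891 + 42387 = 47278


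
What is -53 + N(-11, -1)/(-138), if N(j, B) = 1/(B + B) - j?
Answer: -4883/92 ≈ -53.076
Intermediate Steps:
N(j, B) = 1/(2*B) - j
-53 + N(-11, -1)/(-138) = -53 + ((1/2)/(-1) - 1*(-11))/(-138) = -53 + ((1/2)*(-1) + 11)*(-1/138) = -53 + (-1/2 + 11)*(-1/138) = -53 + (21/2)*(-1/138) = -53 - 7/92 = -4883/92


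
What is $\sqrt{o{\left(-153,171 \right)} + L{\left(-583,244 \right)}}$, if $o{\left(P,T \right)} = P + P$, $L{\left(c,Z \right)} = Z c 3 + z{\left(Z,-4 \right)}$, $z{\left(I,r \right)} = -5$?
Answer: $i \sqrt{427067} \approx 653.5 i$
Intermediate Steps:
$L{\left(c,Z \right)} = -5 + 3 Z c$ ($L{\left(c,Z \right)} = Z c 3 - 5 = 3 Z c - 5 = -5 + 3 Z c$)
$o{\left(P,T \right)} = 2 P$
$\sqrt{o{\left(-153,171 \right)} + L{\left(-583,244 \right)}} = \sqrt{2 \left(-153\right) + \left(-5 + 3 \cdot 244 \left(-583\right)\right)} = \sqrt{-306 - 426761} = \sqrt{-427067} = i \sqrt{427067}$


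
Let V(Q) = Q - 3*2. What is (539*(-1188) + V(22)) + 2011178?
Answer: 1370862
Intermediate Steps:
V(Q) = -6 + Q (V(Q) = Q - 6 = -6 + Q)
(539*(-1188) + V(22)) + 2011178 = (539*(-1188) + (-6 + 22)) + 2011178 = (-640332 + 16) + 2011178 = -640316 + 2011178 = 1370862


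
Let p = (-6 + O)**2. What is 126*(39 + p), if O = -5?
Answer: 20160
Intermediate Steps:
p = 121 (p = (-6 - 5)**2 = (-11)**2 = 121)
126*(39 + p) = 126*(39 + 121) = 126*160 = 20160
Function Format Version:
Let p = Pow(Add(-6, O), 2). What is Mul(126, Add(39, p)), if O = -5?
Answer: 20160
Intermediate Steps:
p = 121 (p = Pow(Add(-6, -5), 2) = Pow(-11, 2) = 121)
Mul(126, Add(39, p)) = Mul(126, Add(39, 121)) = Mul(126, 160) = 20160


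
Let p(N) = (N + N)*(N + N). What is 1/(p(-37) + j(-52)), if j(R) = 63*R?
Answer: 1/2200 ≈ 0.00045455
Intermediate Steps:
p(N) = 4*N**2 (p(N) = (2*N)*(2*N) = 4*N**2)
1/(p(-37) + j(-52)) = 1/(4*(-37)**2 + 63*(-52)) = 1/(4*1369 - 3276) = 1/(5476 - 3276) = 1/2200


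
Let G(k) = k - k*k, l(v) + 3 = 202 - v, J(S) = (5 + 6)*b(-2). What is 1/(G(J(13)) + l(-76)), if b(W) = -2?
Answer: -1/231 ≈ -0.0043290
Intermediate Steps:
J(S) = -22 (J(S) = (5 + 6)*(-2) = 11*(-2) = -22)
l(v) = 199 - v (l(v) = -3 + (202 - v) = 199 - v)
G(k) = k - k**2
1/(G(J(13)) + l(-76)) = 1/(-22*(1 - 1*(-22)) + (199 - 1*(-76))) = 1/(-22*(1 + 22) + (199 + 76)) = 1/(-22*23 + 275) = 1/(-506 + 275) = 1/(-231) = -1/231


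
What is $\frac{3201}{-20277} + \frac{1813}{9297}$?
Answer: $\frac{259352}{6982047} \approx 0.037146$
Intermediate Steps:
$\frac{3201}{-20277} + \frac{1813}{9297} = 3201 \left(- \frac{1}{20277}\right) + 1813 \cdot \frac{1}{9297} = - \frac{1067}{6759} + \frac{1813}{9297} = \frac{259352}{6982047}$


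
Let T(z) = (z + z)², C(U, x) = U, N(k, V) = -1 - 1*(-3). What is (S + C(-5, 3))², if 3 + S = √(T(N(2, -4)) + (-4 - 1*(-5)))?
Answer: (8 - √17)² ≈ 15.030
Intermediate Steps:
N(k, V) = 2 (N(k, V) = -1 + 3 = 2)
T(z) = 4*z² (T(z) = (2*z)² = 4*z²)
S = -3 + √17 (S = -3 + √(4*2² + (-4 - 1*(-5))) = -3 + √(4*4 + (-4 + 5)) = -3 + √(16 + 1) = -3 + √17 ≈ 1.1231)
(S + C(-5, 3))² = ((-3 + √17) - 5)² = (-8 + √17)²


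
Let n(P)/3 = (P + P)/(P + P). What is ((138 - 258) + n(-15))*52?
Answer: -6084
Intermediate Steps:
n(P) = 3 (n(P) = 3*((P + P)/(P + P)) = 3*((2*P)/((2*P))) = 3*((2*P)*(1/(2*P))) = 3*1 = 3)
((138 - 258) + n(-15))*52 = ((138 - 258) + 3)*52 = (-120 + 3)*52 = -117*52 = -6084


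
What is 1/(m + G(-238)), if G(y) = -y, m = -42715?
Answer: -1/42477 ≈ -2.3542e-5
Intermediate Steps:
1/(m + G(-238)) = 1/(-42715 - 1*(-238)) = 1/(-42715 + 238) = 1/(-42477) = -1/42477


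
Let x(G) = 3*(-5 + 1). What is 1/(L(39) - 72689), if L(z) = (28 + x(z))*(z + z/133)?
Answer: -133/9584021 ≈ -1.3877e-5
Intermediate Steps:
x(G) = -12 (x(G) = 3*(-4) = -12)
L(z) = 2144*z/133 (L(z) = (28 - 12)*(z + z/133) = 16*(z + z*(1/133)) = 16*(z + z/133) = 16*(134*z/133) = 2144*z/133)
1/(L(39) - 72689) = 1/((2144/133)*39 - 72689) = 1/(83616/133 - 72689) = 1/(-9584021/133) = -133/9584021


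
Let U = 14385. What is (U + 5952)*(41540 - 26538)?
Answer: 305095674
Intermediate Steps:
(U + 5952)*(41540 - 26538) = (14385 + 5952)*(41540 - 26538) = 20337*15002 = 305095674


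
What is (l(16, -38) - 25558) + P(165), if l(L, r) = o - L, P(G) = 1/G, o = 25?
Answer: -4215584/165 ≈ -25549.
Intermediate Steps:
l(L, r) = 25 - L
(l(16, -38) - 25558) + P(165) = ((25 - 1*16) - 25558) + 1/165 = ((25 - 16) - 25558) + 1/165 = (9 - 25558) + 1/165 = -25549 + 1/165 = -4215584/165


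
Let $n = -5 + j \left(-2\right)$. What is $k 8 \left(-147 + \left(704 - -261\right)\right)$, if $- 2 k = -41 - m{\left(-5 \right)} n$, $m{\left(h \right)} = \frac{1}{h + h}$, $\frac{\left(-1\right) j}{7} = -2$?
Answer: $\frac{724748}{5} \approx 1.4495 \cdot 10^{5}$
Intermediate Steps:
$j = 14$ ($j = \left(-7\right) \left(-2\right) = 14$)
$m{\left(h \right)} = \frac{1}{2 h}$
$n = -33$ ($n = -5 + 14 \left(-2\right) = -5 - 28 = -33$)
$k = \frac{443}{20}$ ($k = - \frac{-41 - \frac{1}{2 \left(-5\right)} \left(-33\right)}{2} = - \frac{-41 - \frac{1}{2} \left(- \frac{1}{5}\right) \left(-33\right)}{2} = - \frac{-41 - \left(- \frac{1}{10}\right) \left(-33\right)}{2} = - \frac{-41 - \frac{33}{10}}{2} = \left(- \frac{1}{2}\right) \left(- \frac{443}{10}\right) = \frac{443}{20} \approx 22.15$)
$k 8 \left(-147 + \left(704 - -261\right)\right) = \frac{443}{20} \cdot 8 \left(-147 + \left(704 - -261\right)\right) = \frac{886 \left(-147 + \left(704 + 261\right)\right)}{5} = \frac{886 \left(-147 + 965\right)}{5} = \frac{886}{5} \cdot 818 = \frac{724748}{5}$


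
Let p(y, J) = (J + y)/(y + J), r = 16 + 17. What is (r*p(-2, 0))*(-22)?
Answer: -726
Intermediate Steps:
r = 33
p(y, J) = 1 (p(y, J) = (J + y)/(J + y) = 1)
(r*p(-2, 0))*(-22) = (33*1)*(-22) = 33*(-22) = -726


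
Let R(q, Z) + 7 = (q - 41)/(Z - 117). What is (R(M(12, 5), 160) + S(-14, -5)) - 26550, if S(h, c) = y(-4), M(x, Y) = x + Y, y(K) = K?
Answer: -1142147/43 ≈ -26562.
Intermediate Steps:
M(x, Y) = Y + x
S(h, c) = -4
R(q, Z) = -7 + (-41 + q)/(-117 + Z) (R(q, Z) = -7 + (q - 41)/(Z - 117) = -7 + (-41 + q)/(-117 + Z))
(R(M(12, 5), 160) + S(-14, -5)) - 26550 = ((778 + (5 + 12) - 7*160)/(-117 + 160) - 4) - 26550 = ((778 + 17 - 1120)/43 - 4) - 26550 = ((1/43)*(-325) - 4) - 26550 = (-325/43 - 4) - 26550 = -497/43 - 26550 = -1142147/43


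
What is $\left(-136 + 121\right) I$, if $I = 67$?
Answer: $-1005$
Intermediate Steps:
$\left(-136 + 121\right) I = \left(-136 + 121\right) 67 = \left(-15\right) 67 = -1005$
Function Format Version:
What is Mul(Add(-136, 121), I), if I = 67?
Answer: -1005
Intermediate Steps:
Mul(Add(-136, 121), I) = Mul(Add(-136, 121), 67) = Mul(-15, 67) = -1005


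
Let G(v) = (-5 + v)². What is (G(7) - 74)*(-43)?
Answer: 3010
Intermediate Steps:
(G(7) - 74)*(-43) = ((-5 + 7)² - 74)*(-43) = (2² - 74)*(-43) = (4 - 74)*(-43) = -70*(-43) = 3010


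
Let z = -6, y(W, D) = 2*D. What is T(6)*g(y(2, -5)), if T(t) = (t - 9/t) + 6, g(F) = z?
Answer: -63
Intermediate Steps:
g(F) = -6
T(t) = 6 + t - 9/t
T(6)*g(y(2, -5)) = (6 + 6 - 9/6)*(-6) = (6 + 6 - 9*⅙)*(-6) = (6 + 6 - 3/2)*(-6) = (21/2)*(-6) = -63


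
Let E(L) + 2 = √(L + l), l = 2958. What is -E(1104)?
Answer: 2 - √4062 ≈ -61.734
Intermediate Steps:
E(L) = -2 + √(2958 + L) (E(L) = -2 + √(L + 2958) = -2 + √(2958 + L))
-E(1104) = -(-2 + √(2958 + 1104)) = -(-2 + √4062) = 2 - √4062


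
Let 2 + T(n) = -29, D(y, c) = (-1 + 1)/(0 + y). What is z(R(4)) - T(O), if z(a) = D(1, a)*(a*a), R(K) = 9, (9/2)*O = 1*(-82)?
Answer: 31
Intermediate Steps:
O = -164/9 (O = 2*(1*(-82))/9 = (2/9)*(-82) = -164/9 ≈ -18.222)
D(y, c) = 0 (D(y, c) = 0/y = 0)
T(n) = -31 (T(n) = -2 - 29 = -31)
z(a) = 0 (z(a) = 0*(a*a) = 0*a² = 0)
z(R(4)) - T(O) = 0 - 1*(-31) = 0 + 31 = 31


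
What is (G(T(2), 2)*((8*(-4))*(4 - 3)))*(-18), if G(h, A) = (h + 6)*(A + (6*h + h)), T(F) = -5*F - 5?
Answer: 533952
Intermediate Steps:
T(F) = -5 - 5*F
G(h, A) = (6 + h)*(A + 7*h)
(G(T(2), 2)*((8*(-4))*(4 - 3)))*(-18) = ((6*2 + 7*(-5 - 5*2)² + 42*(-5 - 5*2) + 2*(-5 - 5*2))*((8*(-4))*(4 - 3)))*(-18) = ((12 + 7*(-5 - 10)² + 42*(-5 - 10) + 2*(-5 - 10))*(-32*1))*(-18) = ((12 + 7*(-15)² + 42*(-15) + 2*(-15))*(-32))*(-18) = ((12 + 7*225 - 630 - 30)*(-32))*(-18) = ((12 + 1575 - 630 - 30)*(-32))*(-18) = (927*(-32))*(-18) = -29664*(-18) = 533952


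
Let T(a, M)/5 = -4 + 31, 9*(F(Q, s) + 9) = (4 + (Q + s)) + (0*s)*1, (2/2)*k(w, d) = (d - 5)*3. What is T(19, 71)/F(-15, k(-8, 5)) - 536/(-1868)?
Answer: -555077/42964 ≈ -12.920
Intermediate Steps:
k(w, d) = -15 + 3*d (k(w, d) = (d - 5)*3 = (-5 + d)*3 = -15 + 3*d)
F(Q, s) = -77/9 + Q/9 + s/9 (F(Q, s) = -9 + ((4 + (Q + s)) + (0*s)*1)/9 = -9 + ((4 + Q + s) + 0*1)/9 = -9 + ((4 + Q + s) + 0)/9 = -9 + (4 + Q + s)/9 = -9 + (4/9 + Q/9 + s/9) = -77/9 + Q/9 + s/9)
T(a, M) = 135 (T(a, M) = 5*(-4 + 31) = 5*27 = 135)
T(19, 71)/F(-15, k(-8, 5)) - 536/(-1868) = 135/(-77/9 + (⅑)*(-15) + (-15 + 3*5)/9) - 536/(-1868) = 135/(-77/9 - 5/3 + (-15 + 15)/9) - 536*(-1/1868) = 135/(-77/9 - 5/3 + (⅑)*0) + 134/467 = 135/(-77/9 - 5/3 + 0) + 134/467 = 135/(-92/9) + 134/467 = 135*(-9/92) + 134/467 = -1215/92 + 134/467 = -555077/42964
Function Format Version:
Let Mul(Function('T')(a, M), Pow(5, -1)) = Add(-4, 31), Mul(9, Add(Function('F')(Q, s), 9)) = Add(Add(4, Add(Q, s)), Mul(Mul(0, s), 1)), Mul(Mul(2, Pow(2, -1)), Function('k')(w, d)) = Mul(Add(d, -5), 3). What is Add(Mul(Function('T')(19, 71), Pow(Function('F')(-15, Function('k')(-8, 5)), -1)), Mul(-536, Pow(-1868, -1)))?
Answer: Rational(-555077, 42964) ≈ -12.920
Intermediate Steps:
Function('k')(w, d) = Add(-15, Mul(3, d)) (Function('k')(w, d) = Mul(Add(d, -5), 3) = Mul(Add(-5, d), 3) = Add(-15, Mul(3, d)))
Function('F')(Q, s) = Add(Rational(-77, 9), Mul(Rational(1, 9), Q), Mul(Rational(1, 9), s)) (Function('F')(Q, s) = Add(-9, Mul(Rational(1, 9), Add(Add(4, Add(Q, s)), Mul(Mul(0, s), 1)))) = Add(-9, Mul(Rational(1, 9), Add(Add(4, Q, s), Mul(0, 1)))) = Add(-9, Mul(Rational(1, 9), Add(Add(4, Q, s), 0))) = Add(-9, Mul(Rational(1, 9), Add(4, Q, s))) = Add(-9, Add(Rational(4, 9), Mul(Rational(1, 9), Q), Mul(Rational(1, 9), s))) = Add(Rational(-77, 9), Mul(Rational(1, 9), Q), Mul(Rational(1, 9), s)))
Function('T')(a, M) = 135 (Function('T')(a, M) = Mul(5, Add(-4, 31)) = Mul(5, 27) = 135)
Add(Mul(Function('T')(19, 71), Pow(Function('F')(-15, Function('k')(-8, 5)), -1)), Mul(-536, Pow(-1868, -1))) = Add(Mul(135, Pow(Add(Rational(-77, 9), Mul(Rational(1, 9), -15), Mul(Rational(1, 9), Add(-15, Mul(3, 5)))), -1)), Mul(-536, Pow(-1868, -1))) = Add(Mul(135, Pow(Add(Rational(-77, 9), Rational(-5, 3), Mul(Rational(1, 9), Add(-15, 15))), -1)), Mul(-536, Rational(-1, 1868))) = Add(Mul(135, Pow(Add(Rational(-77, 9), Rational(-5, 3), Mul(Rational(1, 9), 0)), -1)), Rational(134, 467)) = Add(Mul(135, Pow(Add(Rational(-77, 9), Rational(-5, 3), 0), -1)), Rational(134, 467)) = Add(Mul(135, Pow(Rational(-92, 9), -1)), Rational(134, 467)) = Add(Mul(135, Rational(-9, 92)), Rational(134, 467)) = Add(Rational(-1215, 92), Rational(134, 467)) = Rational(-555077, 42964)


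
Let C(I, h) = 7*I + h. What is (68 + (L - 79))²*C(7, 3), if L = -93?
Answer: 562432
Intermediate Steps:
C(I, h) = h + 7*I
(68 + (L - 79))²*C(7, 3) = (68 + (-93 - 79))²*(3 + 7*7) = (68 - 172)²*(3 + 49) = (-104)²*52 = 10816*52 = 562432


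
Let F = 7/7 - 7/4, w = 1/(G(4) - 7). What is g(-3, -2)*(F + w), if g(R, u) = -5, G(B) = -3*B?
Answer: 305/76 ≈ 4.0132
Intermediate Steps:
w = -1/19 (w = 1/(-3*4 - 7) = 1/(-12 - 7) = 1/(-19) = -1/19 ≈ -0.052632)
F = -¾ (F = 7*(⅐) - 7*¼ = 1 - 7/4 = -¾ ≈ -0.75000)
g(-3, -2)*(F + w) = -5*(-¾ - 1/19) = -5*(-61/76) = 305/76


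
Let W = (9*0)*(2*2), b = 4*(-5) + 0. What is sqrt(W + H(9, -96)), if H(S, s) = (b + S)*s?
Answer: 4*sqrt(66) ≈ 32.496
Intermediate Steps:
b = -20 (b = -20 + 0 = -20)
W = 0 (W = 0*4 = 0)
H(S, s) = s*(-20 + S) (H(S, s) = (-20 + S)*s = s*(-20 + S))
sqrt(W + H(9, -96)) = sqrt(0 - 96*(-20 + 9)) = sqrt(0 - 96*(-11)) = sqrt(0 + 1056) = sqrt(1056) = 4*sqrt(66)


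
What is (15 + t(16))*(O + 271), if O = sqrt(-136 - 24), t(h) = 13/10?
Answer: 44173/10 + 326*I*sqrt(10)/5 ≈ 4417.3 + 206.18*I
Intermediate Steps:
t(h) = 13/10 (t(h) = 13*(1/10) = 13/10)
O = 4*I*sqrt(10) (O = sqrt(-160) = 4*I*sqrt(10) ≈ 12.649*I)
(15 + t(16))*(O + 271) = (15 + 13/10)*(4*I*sqrt(10) + 271) = 163*(271 + 4*I*sqrt(10))/10 = 44173/10 + 326*I*sqrt(10)/5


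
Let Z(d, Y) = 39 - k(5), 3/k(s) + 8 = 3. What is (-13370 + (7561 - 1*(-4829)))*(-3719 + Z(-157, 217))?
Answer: 3605812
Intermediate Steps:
k(s) = -⅗ (k(s) = 3/(-8 + 3) = 3/(-5) = 3*(-⅕) = -⅗)
Z(d, Y) = 198/5 (Z(d, Y) = 39 - 1*(-⅗) = 39 + ⅗ = 198/5)
(-13370 + (7561 - 1*(-4829)))*(-3719 + Z(-157, 217)) = (-13370 + (7561 - 1*(-4829)))*(-3719 + 198/5) = (-13370 + (7561 + 4829))*(-18397/5) = (-13370 + 12390)*(-18397/5) = -980*(-18397/5) = 3605812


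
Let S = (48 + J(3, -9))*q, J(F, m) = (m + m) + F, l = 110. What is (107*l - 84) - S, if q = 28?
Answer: 10762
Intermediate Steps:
J(F, m) = F + 2*m (J(F, m) = 2*m + F = F + 2*m)
S = 924 (S = (48 + (3 + 2*(-9)))*28 = (48 + (3 - 18))*28 = (48 - 15)*28 = 33*28 = 924)
(107*l - 84) - S = (107*110 - 84) - 1*924 = (11770 - 84) - 924 = 11686 - 924 = 10762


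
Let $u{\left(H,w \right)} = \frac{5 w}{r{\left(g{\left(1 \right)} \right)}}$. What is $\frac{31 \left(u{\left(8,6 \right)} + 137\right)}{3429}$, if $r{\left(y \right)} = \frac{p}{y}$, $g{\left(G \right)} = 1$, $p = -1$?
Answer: $\frac{3317}{3429} \approx 0.96734$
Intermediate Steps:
$r{\left(y \right)} = - \frac{1}{y}$
$u{\left(H,w \right)} = - 5 w$ ($u{\left(H,w \right)} = \frac{5 w}{\left(-1\right) 1^{-1}} = \frac{5 w}{\left(-1\right) 1} = \frac{5 w}{-1} = 5 w \left(-1\right) = - 5 w$)
$\frac{31 \left(u{\left(8,6 \right)} + 137\right)}{3429} = \frac{31 \left(\left(-5\right) 6 + 137\right)}{3429} = 31 \left(-30 + 137\right) \frac{1}{3429} = 31 \cdot 107 \cdot \frac{1}{3429} = 3317 \cdot \frac{1}{3429} = \frac{3317}{3429}$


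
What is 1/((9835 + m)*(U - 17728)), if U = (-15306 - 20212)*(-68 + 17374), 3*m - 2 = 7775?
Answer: -1/7638985314184 ≈ -1.3091e-13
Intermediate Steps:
m = 7777/3 (m = ⅔ + (⅓)*7775 = ⅔ + 7775/3 = 7777/3 ≈ 2592.3)
U = -614674508 (U = -35518*17306 = -614674508)
1/((9835 + m)*(U - 17728)) = 1/((9835 + 7777/3)*(-614674508 - 17728)) = 1/((37282/3)*(-614692236)) = 1/(-7638985314184) = -1/7638985314184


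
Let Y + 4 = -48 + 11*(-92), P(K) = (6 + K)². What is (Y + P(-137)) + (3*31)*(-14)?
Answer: 14795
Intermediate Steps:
Y = -1064 (Y = -4 + (-48 + 11*(-92)) = -4 + (-48 - 1012) = -4 - 1060 = -1064)
(Y + P(-137)) + (3*31)*(-14) = (-1064 + (6 - 137)²) + (3*31)*(-14) = (-1064 + (-131)²) + 93*(-14) = (-1064 + 17161) - 1302 = 16097 - 1302 = 14795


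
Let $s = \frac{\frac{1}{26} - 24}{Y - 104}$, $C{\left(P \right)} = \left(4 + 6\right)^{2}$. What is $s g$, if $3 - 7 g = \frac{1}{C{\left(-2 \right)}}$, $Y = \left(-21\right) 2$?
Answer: $\frac{2047}{29200} \approx 0.070103$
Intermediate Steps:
$C{\left(P \right)} = 100$ ($C{\left(P \right)} = 10^{2} = 100$)
$Y = -42$
$s = \frac{623}{3796}$ ($s = \frac{\frac{1}{26} - 24}{-42 - 104} = \frac{\frac{1}{26} - 24}{-146} = \left(- \frac{623}{26}\right) \left(- \frac{1}{146}\right) = \frac{623}{3796} \approx 0.16412$)
$g = \frac{299}{700}$ ($g = \frac{3}{7} - \frac{1}{7 \cdot 100} = \frac{3}{7} - \frac{1}{700} = \frac{299}{700} \approx 0.42714$)
$s g = \frac{623}{3796} \cdot \frac{299}{700} = \frac{2047}{29200}$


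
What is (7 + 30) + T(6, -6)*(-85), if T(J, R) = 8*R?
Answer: 4117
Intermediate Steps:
(7 + 30) + T(6, -6)*(-85) = (7 + 30) + (8*(-6))*(-85) = 37 - 48*(-85) = 37 + 4080 = 4117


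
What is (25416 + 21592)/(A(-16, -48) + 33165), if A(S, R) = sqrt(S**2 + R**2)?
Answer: 311804064/219982933 - 752128*sqrt(10)/1099914665 ≈ 1.4152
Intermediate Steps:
A(S, R) = sqrt(R**2 + S**2)
(25416 + 21592)/(A(-16, -48) + 33165) = (25416 + 21592)/(sqrt((-48)**2 + (-16)**2) + 33165) = 47008/(sqrt(2304 + 256) + 33165) = 47008/(sqrt(2560) + 33165) = 47008/(16*sqrt(10) + 33165) = 47008/(33165 + 16*sqrt(10))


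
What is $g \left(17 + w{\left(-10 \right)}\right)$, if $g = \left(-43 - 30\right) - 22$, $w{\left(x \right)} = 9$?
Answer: $-2470$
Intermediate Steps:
$g = -95$ ($g = -73 - 22 = -95$)
$g \left(17 + w{\left(-10 \right)}\right) = - 95 \left(17 + 9\right) = \left(-95\right) 26 = -2470$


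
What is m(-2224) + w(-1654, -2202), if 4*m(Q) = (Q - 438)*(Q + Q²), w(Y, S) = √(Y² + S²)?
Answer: -3290200056 + 2*√1896130 ≈ -3.2902e+9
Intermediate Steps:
w(Y, S) = √(S² + Y²)
m(Q) = (-438 + Q)*(Q + Q²)/4 (m(Q) = ((Q - 438)*(Q + Q²))/4 = ((-438 + Q)*(Q + Q²))/4 = (-438 + Q)*(Q + Q²)/4)
m(-2224) + w(-1654, -2202) = (¼)*(-2224)*(-438 + (-2224)² - 437*(-2224)) + √((-2202)² + (-1654)²) = (¼)*(-2224)*(-438 + 4946176 + 971888) + √(4848804 + 2735716) = (¼)*(-2224)*5917626 + √7584520 = -3290200056 + 2*√1896130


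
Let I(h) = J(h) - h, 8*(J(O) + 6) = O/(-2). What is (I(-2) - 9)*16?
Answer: -206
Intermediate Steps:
J(O) = -6 - O/16 (J(O) = -6 + (O/(-2))/8 = -6 + (O*(-1/2))/8 = -6 + (-O/2)/8 = -6 - O/16)
I(h) = -6 - 17*h/16 (I(h) = (-6 - h/16) - h = -6 - 17*h/16)
(I(-2) - 9)*16 = ((-6 - 17/16*(-2)) - 9)*16 = ((-6 + 17/8) - 9)*16 = (-31/8 - 9)*16 = -103/8*16 = -206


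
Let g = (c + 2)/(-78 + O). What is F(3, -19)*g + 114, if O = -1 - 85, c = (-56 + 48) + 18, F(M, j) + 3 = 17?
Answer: 4632/41 ≈ 112.98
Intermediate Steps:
F(M, j) = 14 (F(M, j) = -3 + 17 = 14)
c = 10 (c = -8 + 18 = 10)
O = -86
g = -3/41 (g = (10 + 2)/(-78 - 86) = 12/(-164) = 12*(-1/164) = -3/41 ≈ -0.073171)
F(3, -19)*g + 114 = 14*(-3/41) + 114 = -42/41 + 114 = 4632/41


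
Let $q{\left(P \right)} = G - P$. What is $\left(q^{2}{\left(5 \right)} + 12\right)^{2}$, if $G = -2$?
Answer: $3721$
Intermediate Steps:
$q{\left(P \right)} = -2 - P$
$\left(q^{2}{\left(5 \right)} + 12\right)^{2} = \left(\left(-2 - 5\right)^{2} + 12\right)^{2} = \left(\left(-7\right)^{2} + 12\right)^{2} = \left(49 + 12\right)^{2} = 61^{2} = 3721$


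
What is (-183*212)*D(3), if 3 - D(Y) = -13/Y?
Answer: -284504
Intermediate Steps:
D(Y) = 3 + 13/Y (D(Y) = 3 - (-13)/Y = 3 + 13/Y)
(-183*212)*D(3) = (-183*212)*(3 + 13/3) = -38796*(3 + 13*(⅓)) = -38796*(3 + 13/3) = -38796*22/3 = -284504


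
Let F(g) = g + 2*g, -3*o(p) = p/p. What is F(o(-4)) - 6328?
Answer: -6329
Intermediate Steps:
o(p) = -⅓ (o(p) = -p/(3*p) = -⅓*1 = -⅓)
F(g) = 3*g
F(o(-4)) - 6328 = 3*(-⅓) - 6328 = -1 - 6328 = -6329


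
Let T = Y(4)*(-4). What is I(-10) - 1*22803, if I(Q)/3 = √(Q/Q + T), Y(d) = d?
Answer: -22803 + 3*I*√15 ≈ -22803.0 + 11.619*I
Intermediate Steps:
T = -16 (T = 4*(-4) = -16)
I(Q) = 3*I*√15 (I(Q) = 3*√(Q/Q - 16) = 3*√(1 - 16) = 3*√(-15) = 3*(I*√15) = 3*I*√15)
I(-10) - 1*22803 = 3*I*√15 - 1*22803 = 3*I*√15 - 22803 = -22803 + 3*I*√15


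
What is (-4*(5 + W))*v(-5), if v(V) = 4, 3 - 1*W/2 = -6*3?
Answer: -752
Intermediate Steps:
W = 42 (W = 6 - (-12)*3 = 6 - 2*(-18) = 6 + 36 = 42)
(-4*(5 + W))*v(-5) = -4*(5 + 42)*4 = -4*47*4 = -188*4 = -752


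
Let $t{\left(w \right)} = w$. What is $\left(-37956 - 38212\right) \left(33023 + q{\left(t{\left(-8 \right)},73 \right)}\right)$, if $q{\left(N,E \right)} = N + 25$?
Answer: $-2516590720$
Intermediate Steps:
$q{\left(N,E \right)} = 25 + N$
$\left(-37956 - 38212\right) \left(33023 + q{\left(t{\left(-8 \right)},73 \right)}\right) = \left(-37956 - 38212\right) \left(33023 + \left(25 - 8\right)\right) = - 76168 \left(33023 + 17\right) = \left(-76168\right) 33040 = -2516590720$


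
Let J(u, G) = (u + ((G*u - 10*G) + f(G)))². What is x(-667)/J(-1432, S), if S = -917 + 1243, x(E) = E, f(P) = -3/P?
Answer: -70886092/23628862902947929 ≈ -3.0000e-9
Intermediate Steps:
S = 326
J(u, G) = (u - 10*G - 3/G + G*u)² (J(u, G) = (u + ((G*u - 10*G) - 3/G))² = (u + ((-10*G + G*u) - 3/G))² = (u + (-10*G - 3/G + G*u))² = (u - 10*G - 3/G + G*u)²)
x(-667)/J(-1432, S) = -667*106276/(-3 + 326*(-1432 - 10*326 + 326*(-1432)))² = -667*106276/(-3 + 326*(-1432 - 3260 - 466832))² = -667*106276/(-3 + 326*(-471524))² = -667*106276/(-3 - 153716824)² = -667/((1/106276)*(-153716827)²) = -667/((1/106276)*23628862902947929) = -667/23628862902947929/106276 = -667*106276/23628862902947929 = -70886092/23628862902947929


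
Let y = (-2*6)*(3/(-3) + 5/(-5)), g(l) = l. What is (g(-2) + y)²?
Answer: 484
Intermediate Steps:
y = 24 (y = -12*(3*(-⅓) + 5*(-⅕)) = -12*(-1 - 1) = -12*(-2) = 24)
(g(-2) + y)² = (-2 + 24)² = 22² = 484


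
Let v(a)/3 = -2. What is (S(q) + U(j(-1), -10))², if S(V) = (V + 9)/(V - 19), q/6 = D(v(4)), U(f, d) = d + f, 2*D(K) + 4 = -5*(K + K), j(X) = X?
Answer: 2137444/22201 ≈ 96.277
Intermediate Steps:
v(a) = -6 (v(a) = 3*(-2) = -6)
D(K) = -2 - 5*K (D(K) = -2 + (-5*(K + K))/2 = -2 + (-10*K)/2 = -2 - 5*K)
q = 168 (q = 6*(-2 - 5*(-6)) = 6*(-2 + 30) = 6*28 = 168)
S(V) = (9 + V)/(-19 + V)
(S(q) + U(j(-1), -10))² = ((9 + 168)/(-19 + 168) + (-10 - 1))² = (177/149 - 11)² = (-1462/149)² = 2137444/22201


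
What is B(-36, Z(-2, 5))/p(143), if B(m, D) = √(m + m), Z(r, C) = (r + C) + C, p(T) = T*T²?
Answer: 6*I*√2/2924207 ≈ 2.9017e-6*I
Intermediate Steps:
p(T) = T³
Z(r, C) = r + 2*C (Z(r, C) = (C + r) + C = r + 2*C)
B(m, D) = √2*√m (B(m, D) = √(2*m) = √2*√m)
B(-36, Z(-2, 5))/p(143) = (√2*√(-36))/(143³) = (√2*(6*I))/2924207 = (6*I*√2)*(1/2924207) = 6*I*√2/2924207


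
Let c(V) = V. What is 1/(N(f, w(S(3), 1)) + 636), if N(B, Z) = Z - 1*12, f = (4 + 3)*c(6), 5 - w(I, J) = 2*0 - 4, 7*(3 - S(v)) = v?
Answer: 1/633 ≈ 0.0015798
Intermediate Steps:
S(v) = 3 - v/7
w(I, J) = 9 (w(I, J) = 5 - (2*0 - 4) = 5 - (0 - 4) = 5 - 1*(-4) = 5 + 4 = 9)
f = 42 (f = (4 + 3)*6 = 7*6 = 42)
N(B, Z) = -12 + Z (N(B, Z) = Z - 12 = -12 + Z)
1/(N(f, w(S(3), 1)) + 636) = 1/((-12 + 9) + 636) = 1/(-3 + 636) = 1/633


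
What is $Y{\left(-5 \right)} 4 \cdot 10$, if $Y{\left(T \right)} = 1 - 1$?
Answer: $0$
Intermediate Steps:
$Y{\left(T \right)} = 0$ ($Y{\left(T \right)} = 1 - 1 = 0$)
$Y{\left(-5 \right)} 4 \cdot 10 = 0 \cdot 4 \cdot 10 = 0 \cdot 10 = 0$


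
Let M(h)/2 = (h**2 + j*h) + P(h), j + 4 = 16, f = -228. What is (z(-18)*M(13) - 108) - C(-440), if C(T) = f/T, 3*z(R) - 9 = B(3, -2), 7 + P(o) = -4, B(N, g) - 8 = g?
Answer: 333463/110 ≈ 3031.5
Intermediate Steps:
B(N, g) = 8 + g
P(o) = -11 (P(o) = -7 - 4 = -11)
j = 12 (j = -4 + 16 = 12)
z(R) = 5 (z(R) = 3 + (8 - 2)/3 = 3 + (1/3)*6 = 3 + 2 = 5)
M(h) = -22 + 2*h**2 + 24*h (M(h) = 2*((h**2 + 12*h) - 11) = 2*(-11 + h**2 + 12*h) = -22 + 2*h**2 + 24*h)
C(T) = -228/T
(z(-18)*M(13) - 108) - C(-440) = (5*(-22 + 2*13**2 + 24*13) - 108) - (-228)/(-440) = (5*(-22 + 2*169 + 312) - 108) - (-228)*(-1)/440 = (5*(-22 + 338 + 312) - 108) - 1*57/110 = (5*628 - 108) - 57/110 = (3140 - 108) - 57/110 = 3032 - 57/110 = 333463/110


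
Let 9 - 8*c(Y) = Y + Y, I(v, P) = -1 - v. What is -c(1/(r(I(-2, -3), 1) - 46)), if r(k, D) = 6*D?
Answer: -181/160 ≈ -1.1313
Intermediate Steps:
c(Y) = 9/8 - Y/4 (c(Y) = 9/8 - (Y + Y)/8 = 9/8 - Y/4)
-c(1/(r(I(-2, -3), 1) - 46)) = -(9/8 - 1/(4*(6*1 - 46))) = -(9/8 - 1/(4*(6 - 46))) = -(9/8 - ¼/(-40)) = -(9/8 - ¼*(-1/40)) = -(9/8 + 1/160) = -1*181/160 = -181/160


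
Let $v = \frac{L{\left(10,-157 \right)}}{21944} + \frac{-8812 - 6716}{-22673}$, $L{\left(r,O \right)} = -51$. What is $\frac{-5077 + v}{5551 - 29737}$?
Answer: $\frac{2525652265915}{12033413242032} \approx 0.20989$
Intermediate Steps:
$v = \frac{339590109}{497536312}$ ($v = - \frac{51}{21944} + \frac{-8812 - 6716}{-22673} = \left(-51\right) \frac{1}{21944} - - \frac{15528}{22673} = - \frac{51}{21944} + \frac{15528}{22673} = \frac{339590109}{497536312} \approx 0.68254$)
$\frac{-5077 + v}{5551 - 29737} = \frac{-5077 + \frac{339590109}{497536312}}{5551 - 29737} = - \frac{2525652265915}{497536312 \left(-24186\right)} = \left(- \frac{2525652265915}{497536312}\right) \left(- \frac{1}{24186}\right) = \frac{2525652265915}{12033413242032}$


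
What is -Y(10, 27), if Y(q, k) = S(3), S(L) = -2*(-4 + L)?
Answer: -2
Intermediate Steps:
S(L) = 8 - 2*L
Y(q, k) = 2 (Y(q, k) = 8 - 2*3 = 8 - 6 = 2)
-Y(10, 27) = -1*2 = -2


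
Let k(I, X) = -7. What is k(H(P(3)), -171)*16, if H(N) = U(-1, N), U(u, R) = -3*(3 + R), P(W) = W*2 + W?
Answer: -112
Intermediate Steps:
P(W) = 3*W (P(W) = 2*W + W = 3*W)
U(u, R) = -9 - 3*R
H(N) = -9 - 3*N
k(H(P(3)), -171)*16 = -7*16 = -112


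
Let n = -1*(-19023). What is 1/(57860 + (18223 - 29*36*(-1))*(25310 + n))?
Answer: 1/854221771 ≈ 1.1707e-9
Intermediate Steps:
n = 19023
1/(57860 + (18223 - 29*36*(-1))*(25310 + n)) = 1/(57860 + (18223 - 29*36*(-1))*(25310 + 19023)) = 1/(57860 + (18223 - 1044*(-1))*44333) = 1/(57860 + (18223 + 1044)*44333) = 1/(57860 + 19267*44333) = 1/(57860 + 854163911) = 1/854221771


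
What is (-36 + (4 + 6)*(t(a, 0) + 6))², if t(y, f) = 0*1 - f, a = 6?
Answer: 576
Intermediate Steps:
t(y, f) = -f (t(y, f) = 0 - f = -f)
(-36 + (4 + 6)*(t(a, 0) + 6))² = (-36 + (4 + 6)*(-1*0 + 6))² = (-36 + 10*(0 + 6))² = (-36 + 10*6)² = (-36 + 60)² = 24² = 576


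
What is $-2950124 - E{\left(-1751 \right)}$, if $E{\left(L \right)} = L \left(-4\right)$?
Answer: $-2957128$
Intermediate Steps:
$E{\left(L \right)} = - 4 L$
$-2950124 - E{\left(-1751 \right)} = -2950124 - \left(-4\right) \left(-1751\right) = -2950124 - 7004 = -2957128$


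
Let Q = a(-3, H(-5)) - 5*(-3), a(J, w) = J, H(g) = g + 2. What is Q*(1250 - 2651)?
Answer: -16812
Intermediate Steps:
H(g) = 2 + g
Q = 12 (Q = -3 - 5*(-3) = -3 + 15 = 12)
Q*(1250 - 2651) = 12*(1250 - 2651) = 12*(-1401) = -16812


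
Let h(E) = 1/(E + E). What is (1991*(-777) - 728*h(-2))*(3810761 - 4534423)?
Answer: 1119378473150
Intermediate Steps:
h(E) = 1/(2*E)
(1991*(-777) - 728*h(-2))*(3810761 - 4534423) = (1991*(-777) - 364/(-2))*(3810761 - 4534423) = (-1547007 - 364*(-1)/2)*(-723662) = (-1547007 - 728*(-1/4))*(-723662) = (-1547007 + 182)*(-723662) = -1546825*(-723662) = 1119378473150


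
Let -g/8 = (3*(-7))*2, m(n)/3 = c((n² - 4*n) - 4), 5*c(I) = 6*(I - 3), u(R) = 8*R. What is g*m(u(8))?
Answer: 23181984/5 ≈ 4.6364e+6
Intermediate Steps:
c(I) = -18/5 + 6*I/5 (c(I) = (6*(I - 3))/5 = (6*(-3 + I))/5 = (-18 + 6*I)/5 = -18/5 + 6*I/5)
m(n) = -126/5 - 72*n/5 + 18*n²/5 (m(n) = 3*(-18/5 + 6*((n² - 4*n) - 4)/5) = 3*(-18/5 + 6*(-4 + n² - 4*n)/5) = 3*(-18/5 + (-24/5 - 24*n/5 + 6*n²/5)) = 3*(-42/5 - 24*n/5 + 6*n²/5) = -126/5 - 72*n/5 + 18*n²/5)
g = 336 (g = -8*3*(-7)*2 = -(-168)*2 = -8*(-42) = 336)
g*m(u(8)) = 336*(-126/5 - 576*8/5 + 18*(8*8)²/5) = 336*(-126/5 - 72/5*64 + (18/5)*64²) = 336*(-126/5 - 4608/5 + (18/5)*4096) = 336*(-126/5 - 4608/5 + 73728/5) = 336*(68994/5) = 23181984/5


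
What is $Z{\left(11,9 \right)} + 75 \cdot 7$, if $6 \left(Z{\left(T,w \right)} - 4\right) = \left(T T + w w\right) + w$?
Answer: $\frac{3385}{6} \approx 564.17$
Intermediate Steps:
$Z{\left(T,w \right)} = 4 + \frac{w}{6} + \frac{T^{2}}{6} + \frac{w^{2}}{6}$ ($Z{\left(T,w \right)} = 4 + \frac{\left(T T + w w\right) + w}{6} = 4 + \frac{\left(T^{2} + w^{2}\right) + w}{6} = 4 + \frac{w + T^{2} + w^{2}}{6} = 4 + \left(\frac{w}{6} + \frac{T^{2}}{6} + \frac{w^{2}}{6}\right) = 4 + \frac{w}{6} + \frac{T^{2}}{6} + \frac{w^{2}}{6}$)
$Z{\left(11,9 \right)} + 75 \cdot 7 = \left(4 + \frac{1}{6} \cdot 9 + \frac{11^{2}}{6} + \frac{9^{2}}{6}\right) + 75 \cdot 7 = \left(4 + \frac{3}{2} + \frac{1}{6} \cdot 121 + \frac{1}{6} \cdot 81\right) + 525 = \left(4 + \frac{3}{2} + \frac{121}{6} + \frac{27}{2}\right) + 525 = \frac{235}{6} + 525 = \frac{3385}{6}$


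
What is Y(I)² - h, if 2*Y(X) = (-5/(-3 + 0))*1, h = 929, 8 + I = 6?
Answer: -33419/36 ≈ -928.31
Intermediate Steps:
I = -2 (I = -8 + 6 = -2)
Y(X) = ⅚ (Y(X) = ((-5/(-3 + 0))*1)/2 = ((-5/(-3))*1)/2 = (-⅓*(-5)*1)/2 = ((5/3)*1)/2 = (½)*(5/3) = ⅚)
Y(I)² - h = (⅚)² - 1*929 = 25/36 - 929 = -33419/36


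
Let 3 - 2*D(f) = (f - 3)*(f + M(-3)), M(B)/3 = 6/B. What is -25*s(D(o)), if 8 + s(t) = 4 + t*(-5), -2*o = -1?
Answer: -4575/8 ≈ -571.88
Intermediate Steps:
M(B) = 18/B (M(B) = 3*(6/B) = 18/B)
o = 1/2 (o = -1/2*(-1) = 1/2 ≈ 0.50000)
D(f) = 3/2 - (-6 + f)*(-3 + f)/2 (D(f) = 3/2 - (f - 3)*(f + 18/(-3))/2 = 3/2 - (-3 + f)*(f + 18*(-1/3))/2 = 3/2 - (-3 + f)*(f - 6)/2 = 3/2 - (-3 + f)*(-6 + f)/2 = 3/2 - (-6 + f)*(-3 + f)/2)
s(t) = -4 - 5*t (s(t) = -8 + (4 + t*(-5)) = -8 + (4 - 5*t) = -4 - 5*t)
-25*s(D(o)) = -25*(-4 - 5*(-15/2 - (1/2)**2/2 + (9/2)*(1/2))) = -25*(-4 - 5*(-15/2 - 1/2*1/4 + 9/4)) = -25*(-4 - 5*(-15/2 - 1/8 + 9/4)) = -25*(-4 - 5*(-43/8)) = -25*(-4 + 215/8) = -25*183/8 = -4575/8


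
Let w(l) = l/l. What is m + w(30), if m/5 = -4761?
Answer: -23804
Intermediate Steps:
w(l) = 1
m = -23805 (m = 5*(-4761) = -23805)
m + w(30) = -23805 + 1 = -23804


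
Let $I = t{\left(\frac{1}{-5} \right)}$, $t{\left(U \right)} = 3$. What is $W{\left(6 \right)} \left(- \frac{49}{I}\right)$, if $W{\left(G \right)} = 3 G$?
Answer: $-294$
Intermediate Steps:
$I = 3$
$W{\left(6 \right)} \left(- \frac{49}{I}\right) = 3 \cdot 6 \left(- \frac{49}{3}\right) = 18 \left(\left(-49\right) \frac{1}{3}\right) = 18 \left(- \frac{49}{3}\right) = -294$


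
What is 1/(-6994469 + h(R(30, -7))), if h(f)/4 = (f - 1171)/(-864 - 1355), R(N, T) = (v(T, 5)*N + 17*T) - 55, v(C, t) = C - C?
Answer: -2219/15520721331 ≈ -1.4297e-7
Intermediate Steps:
v(C, t) = 0
R(N, T) = -55 + 17*T (R(N, T) = (0*N + 17*T) - 55 = (0 + 17*T) - 55 = 17*T - 55 = -55 + 17*T)
h(f) = 4684/2219 - 4*f/2219 (h(f) = 4*((f - 1171)/(-864 - 1355)) = 4*((-1171 + f)/(-2219)) = 4*((-1171 + f)*(-1/2219)) = 4*(1171/2219 - f/2219) = 4684/2219 - 4*f/2219)
1/(-6994469 + h(R(30, -7))) = 1/(-6994469 + (4684/2219 - 4*(-55 + 17*(-7))/2219)) = 1/(-6994469 + (4684/2219 - 4*(-55 - 119)/2219)) = 1/(-6994469 + (4684/2219 - 4/2219*(-174))) = 1/(-6994469 + (4684/2219 + 696/2219)) = 1/(-6994469 + 5380/2219) = 1/(-15520721331/2219) = -2219/15520721331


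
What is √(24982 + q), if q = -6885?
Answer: √18097 ≈ 134.53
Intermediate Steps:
√(24982 + q) = √(24982 - 6885) = √18097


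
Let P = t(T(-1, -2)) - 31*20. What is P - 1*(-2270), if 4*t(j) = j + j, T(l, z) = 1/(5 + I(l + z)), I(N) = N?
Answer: 6601/4 ≈ 1650.3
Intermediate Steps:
T(l, z) = 1/(5 + l + z) (T(l, z) = 1/(5 + (l + z)) = 1/(5 + l + z))
t(j) = j/2 (t(j) = (j + j)/4 = (2*j)/4 = j/2)
P = -2479/4 (P = 1/(2*(5 - 1 - 2)) - 31*20 = (½)/2 - 620 = (½)*(½) - 620 = ¼ - 620 = -2479/4 ≈ -619.75)
P - 1*(-2270) = -2479/4 - 1*(-2270) = -2479/4 + 2270 = 6601/4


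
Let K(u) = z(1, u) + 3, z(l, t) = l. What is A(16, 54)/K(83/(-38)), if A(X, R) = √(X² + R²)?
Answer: √793/2 ≈ 14.080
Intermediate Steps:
A(X, R) = √(R² + X²)
K(u) = 4 (K(u) = 1 + 3 = 4)
A(16, 54)/K(83/(-38)) = √(54² + 16²)/4 = √(2916 + 256)*(¼) = √3172*(¼) = (2*√793)*(¼) = √793/2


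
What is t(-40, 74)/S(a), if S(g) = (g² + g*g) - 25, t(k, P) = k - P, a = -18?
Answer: -114/623 ≈ -0.18299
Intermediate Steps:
S(g) = -25 + 2*g² (S(g) = (g² + g²) - 25 = 2*g² - 25 = -25 + 2*g²)
t(-40, 74)/S(a) = (-40 - 1*74)/(-25 + 2*(-18)²) = (-40 - 74)/(-25 + 2*324) = -114/(-25 + 648) = -114/623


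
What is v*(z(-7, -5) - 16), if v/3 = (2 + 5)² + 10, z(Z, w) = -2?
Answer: -3186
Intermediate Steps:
v = 177 (v = 3*((2 + 5)² + 10) = 3*(7² + 10) = 3*(49 + 10) = 3*59 = 177)
v*(z(-7, -5) - 16) = 177*(-2 - 16) = 177*(-18) = -3186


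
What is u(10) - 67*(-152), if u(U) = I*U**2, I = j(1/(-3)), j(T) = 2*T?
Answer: 30352/3 ≈ 10117.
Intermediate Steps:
I = -2/3 (I = 2/(-3) = 2*(-1/3) = -2/3 ≈ -0.66667)
u(U) = -2*U**2/3
u(10) - 67*(-152) = -2/3*10**2 - 67*(-152) = -2/3*100 + 10184 = -200/3 + 10184 = 30352/3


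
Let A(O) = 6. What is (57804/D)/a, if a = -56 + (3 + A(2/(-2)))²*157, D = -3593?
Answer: -57804/45490973 ≈ -0.0012707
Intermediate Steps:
a = 12661 (a = -56 + (3 + 6)²*157 = -56 + 9²*157 = -56 + 81*157 = -56 + 12717 = 12661)
(57804/D)/a = (57804/(-3593))/12661 = (57804*(-1/3593))*(1/12661) = -57804/3593*1/12661 = -57804/45490973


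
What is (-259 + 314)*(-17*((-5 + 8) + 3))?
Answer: -5610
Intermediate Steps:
(-259 + 314)*(-17*((-5 + 8) + 3)) = 55*(-17*(3 + 3)) = 55*(-17*6) = 55*(-102) = -5610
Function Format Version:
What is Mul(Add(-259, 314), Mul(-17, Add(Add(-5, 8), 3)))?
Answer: -5610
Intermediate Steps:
Mul(Add(-259, 314), Mul(-17, Add(Add(-5, 8), 3))) = Mul(55, Mul(-17, Add(3, 3))) = Mul(55, Mul(-17, 6)) = Mul(55, -102) = -5610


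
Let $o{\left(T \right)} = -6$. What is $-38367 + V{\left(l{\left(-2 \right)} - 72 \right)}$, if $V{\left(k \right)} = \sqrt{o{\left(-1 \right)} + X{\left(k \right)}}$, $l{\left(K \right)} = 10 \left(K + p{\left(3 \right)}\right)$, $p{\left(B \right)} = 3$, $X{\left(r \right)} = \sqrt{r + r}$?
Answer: $-38367 + \sqrt{-6 + 2 i \sqrt{31}} \approx -38365.0 + 3.0536 i$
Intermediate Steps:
$X{\left(r \right)} = \sqrt{2} \sqrt{r}$ ($X{\left(r \right)} = \sqrt{2 r} = \sqrt{2} \sqrt{r}$)
$l{\left(K \right)} = 30 + 10 K$ ($l{\left(K \right)} = 10 \left(K + 3\right) = 10 \left(3 + K\right) = 30 + 10 K$)
$V{\left(k \right)} = \sqrt{-6 + \sqrt{2} \sqrt{k}}$
$-38367 + V{\left(l{\left(-2 \right)} - 72 \right)} = -38367 + \sqrt{-6 + \sqrt{2} \sqrt{\left(30 + 10 \left(-2\right)\right) - 72}} = -38367 + \sqrt{-6 + \sqrt{2} \sqrt{\left(30 - 20\right) - 72}} = -38367 + \sqrt{-6 + \sqrt{2} \sqrt{10 - 72}} = -38367 + \sqrt{-6 + \sqrt{2} \sqrt{-62}} = -38367 + \sqrt{-6 + \sqrt{2} i \sqrt{62}} = -38367 + \sqrt{-6 + 2 i \sqrt{31}}$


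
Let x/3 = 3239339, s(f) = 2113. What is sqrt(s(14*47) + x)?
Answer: 7*sqrt(198370) ≈ 3117.7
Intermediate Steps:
x = 9718017 (x = 3*3239339 = 9718017)
sqrt(s(14*47) + x) = sqrt(2113 + 9718017) = sqrt(9720130) = 7*sqrt(198370)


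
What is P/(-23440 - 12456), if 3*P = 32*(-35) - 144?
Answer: 158/13461 ≈ 0.011738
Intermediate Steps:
P = -1264/3 (P = (32*(-35) - 144)/3 = (-1120 - 144)/3 = (1/3)*(-1264) = -1264/3 ≈ -421.33)
P/(-23440 - 12456) = -1264/(3*(-23440 - 12456)) = -1264/3/(-35896) = -1264/3*(-1/35896) = 158/13461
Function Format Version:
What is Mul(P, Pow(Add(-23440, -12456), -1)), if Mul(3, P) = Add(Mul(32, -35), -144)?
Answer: Rational(158, 13461) ≈ 0.011738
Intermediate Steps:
P = Rational(-1264, 3) (P = Mul(Rational(1, 3), Add(Mul(32, -35), -144)) = Mul(Rational(1, 3), Add(-1120, -144)) = Mul(Rational(1, 3), -1264) = Rational(-1264, 3) ≈ -421.33)
Mul(P, Pow(Add(-23440, -12456), -1)) = Mul(Rational(-1264, 3), Pow(Add(-23440, -12456), -1)) = Mul(Rational(-1264, 3), Pow(-35896, -1)) = Mul(Rational(-1264, 3), Rational(-1, 35896)) = Rational(158, 13461)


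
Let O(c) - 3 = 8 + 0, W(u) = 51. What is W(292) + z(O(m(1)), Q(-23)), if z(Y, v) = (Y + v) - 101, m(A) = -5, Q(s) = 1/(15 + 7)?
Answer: -857/22 ≈ -38.955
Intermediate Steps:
Q(s) = 1/22
O(c) = 11 (O(c) = 3 + (8 + 0) = 3 + 8 = 11)
z(Y, v) = -101 + Y + v
W(292) + z(O(m(1)), Q(-23)) = 51 + (-101 + 11 + 1/22) = 51 - 1979/22 = -857/22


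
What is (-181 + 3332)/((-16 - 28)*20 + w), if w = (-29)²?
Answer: -3151/39 ≈ -80.795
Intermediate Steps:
w = 841
(-181 + 3332)/((-16 - 28)*20 + w) = (-181 + 3332)/((-16 - 28)*20 + 841) = 3151/(-44*20 + 841) = 3151/(-880 + 841) = 3151/(-39) = 3151*(-1/39) = -3151/39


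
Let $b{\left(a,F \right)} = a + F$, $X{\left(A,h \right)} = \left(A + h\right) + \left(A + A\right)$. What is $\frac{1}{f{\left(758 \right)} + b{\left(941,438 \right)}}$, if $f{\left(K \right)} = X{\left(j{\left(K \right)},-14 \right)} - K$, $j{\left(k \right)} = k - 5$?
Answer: $\frac{1}{2866} \approx 0.00034892$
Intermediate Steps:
$j{\left(k \right)} = -5 + k$
$X{\left(A,h \right)} = h + 3 A$ ($X{\left(A,h \right)} = \left(A + h\right) + 2 A = h + 3 A$)
$b{\left(a,F \right)} = F + a$
$f{\left(K \right)} = -29 + 2 K$ ($f{\left(K \right)} = \left(-14 + 3 \left(-5 + K\right)\right) - K = \left(-14 + \left(-15 + 3 K\right)\right) - K = \left(-29 + 3 K\right) - K = -29 + 2 K$)
$\frac{1}{f{\left(758 \right)} + b{\left(941,438 \right)}} = \frac{1}{\left(-29 + 2 \cdot 758\right) + \left(438 + 941\right)} = \frac{1}{\left(-29 + 1516\right) + 1379} = \frac{1}{1487 + 1379} = \frac{1}{2866}$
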